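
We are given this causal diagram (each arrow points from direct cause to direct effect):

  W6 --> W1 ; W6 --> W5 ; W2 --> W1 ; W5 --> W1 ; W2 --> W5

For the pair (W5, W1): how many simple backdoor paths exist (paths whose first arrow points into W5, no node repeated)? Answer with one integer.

A backdoor path from W5 to W1 is any simple undirected path whose first edge points into W5 (i.e. leaves W5 via a parent).
Parents of W5: {W2, W6}.
Enumerating:
  P1: W5 <- W6 -> W1
  P2: W5 <- W2 -> W1
That exhausts the simple backdoor paths. Count: 2.

2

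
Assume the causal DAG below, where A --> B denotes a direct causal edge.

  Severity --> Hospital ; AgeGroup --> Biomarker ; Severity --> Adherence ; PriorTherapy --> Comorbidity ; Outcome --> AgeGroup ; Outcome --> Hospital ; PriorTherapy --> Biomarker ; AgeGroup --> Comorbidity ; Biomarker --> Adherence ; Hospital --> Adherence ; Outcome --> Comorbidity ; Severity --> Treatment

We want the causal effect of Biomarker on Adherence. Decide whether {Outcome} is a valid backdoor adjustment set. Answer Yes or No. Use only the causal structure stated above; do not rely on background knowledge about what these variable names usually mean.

Yes

Backdoor paths from Biomarker to Adherence (paths whose first edge points into Biomarker):
  P1: Biomarker <- AgeGroup <- Outcome -> Hospital <- Severity -> Adherence
  P2: Biomarker <- AgeGroup <- Outcome -> Hospital -> Adherence
  P3: Biomarker <- AgeGroup -> Comorbidity <- Outcome -> Hospital <- Severity -> Adherence
  P4: Biomarker <- AgeGroup -> Comorbidity <- Outcome -> Hospital -> Adherence
  P5: Biomarker <- PriorTherapy -> Comorbidity <- Outcome -> Hospital <- Severity -> Adherence
  P6: Biomarker <- PriorTherapy -> Comorbidity <- Outcome -> Hospital -> Adherence
  P7: Biomarker <- PriorTherapy -> Comorbidity <- AgeGroup <- Outcome -> Hospital <- Severity -> Adherence
  P8: Biomarker <- PriorTherapy -> Comorbidity <- AgeGroup <- Outcome -> Hospital -> Adherence
Condition 1 (no descendant of Biomarker in the set): holds — descendants of Biomarker are {Adherence}; none are in {Outcome}.
Condition 2 (every backdoor path blocked by {Outcome}):
  P1: blocked at fork node Outcome ∈ conditioning set.
  P2: blocked at fork node Outcome ∈ conditioning set.
  P3: blocked at collider Comorbidity (neither it nor any descendant is in the conditioning set).
  P4: blocked at collider Comorbidity (neither it nor any descendant is in the conditioning set).
  P5: blocked at collider Comorbidity (neither it nor any descendant is in the conditioning set).
  P6: blocked at collider Comorbidity (neither it nor any descendant is in the conditioning set).
  P7: blocked at collider Comorbidity (neither it nor any descendant is in the conditioning set).
  P8: blocked at collider Comorbidity (neither it nor any descendant is in the conditioning set).
{Outcome} satisfies the backdoor criterion.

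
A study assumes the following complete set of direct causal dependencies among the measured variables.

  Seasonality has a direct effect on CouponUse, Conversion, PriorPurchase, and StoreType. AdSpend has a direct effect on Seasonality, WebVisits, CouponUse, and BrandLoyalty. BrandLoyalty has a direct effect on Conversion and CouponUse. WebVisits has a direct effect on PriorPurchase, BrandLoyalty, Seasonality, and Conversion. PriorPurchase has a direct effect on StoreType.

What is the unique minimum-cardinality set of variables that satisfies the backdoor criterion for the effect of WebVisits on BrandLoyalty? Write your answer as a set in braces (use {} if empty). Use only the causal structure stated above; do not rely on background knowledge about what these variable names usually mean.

{AdSpend}

Variables eligible for adjustment (non-descendants of WebVisits, excluding WebVisits and BrandLoyalty): {AdSpend}.
Backdoor paths from WebVisits to BrandLoyalty:
  P1: WebVisits <- AdSpend -> Seasonality -> CouponUse <- BrandLoyalty
  P2: WebVisits <- AdSpend -> Seasonality -> Conversion <- BrandLoyalty
  P3: WebVisits <- AdSpend -> BrandLoyalty
  P4: WebVisits <- AdSpend -> CouponUse <- Seasonality -> Conversion <- BrandLoyalty
  P5: WebVisits <- AdSpend -> CouponUse <- BrandLoyalty
The empty set is not sufficient: P3 (WebVisits <- AdSpend -> BrandLoyalty) has no collider blocking it and no conditioned non-collider, so it is open.
Try {AdSpend}:
  P1: blocked at fork node AdSpend ∈ conditioning set.
  P2: blocked at fork node AdSpend ∈ conditioning set.
  P3: blocked at fork node AdSpend ∈ conditioning set.
  P4: blocked at fork node AdSpend ∈ conditioning set.
  P5: blocked at fork node AdSpend ∈ conditioning set.
{AdSpend} contains no descendant of WebVisits and blocks every backdoor path.
{AdSpend} is the unique smallest valid adjustment set.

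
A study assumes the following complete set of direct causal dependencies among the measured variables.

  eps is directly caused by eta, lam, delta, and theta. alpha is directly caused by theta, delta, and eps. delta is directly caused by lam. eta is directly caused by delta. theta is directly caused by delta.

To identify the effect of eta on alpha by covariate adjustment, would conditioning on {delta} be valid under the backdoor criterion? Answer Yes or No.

Backdoor paths from eta to alpha (paths whose first edge points into eta):
  P1: eta <- delta <- lam -> eps <- theta -> alpha
  P2: eta <- delta <- lam -> eps -> alpha
  P3: eta <- delta -> theta -> eps -> alpha
  P4: eta <- delta -> theta -> alpha
  P5: eta <- delta -> eps <- theta -> alpha
  P6: eta <- delta -> eps -> alpha
  P7: eta <- delta -> alpha
Condition 1 (no descendant of eta in the set): holds — descendants of eta are {alpha, eps}; none are in {delta}.
Condition 2 (every backdoor path blocked by {delta}):
  P1: blocked at chain node delta ∈ conditioning set.
  P2: blocked at chain node delta ∈ conditioning set.
  P3: blocked at fork node delta ∈ conditioning set.
  P4: blocked at fork node delta ∈ conditioning set.
  P5: blocked at fork node delta ∈ conditioning set.
  P6: blocked at fork node delta ∈ conditioning set.
  P7: blocked at fork node delta ∈ conditioning set.
{delta} satisfies the backdoor criterion.

Yes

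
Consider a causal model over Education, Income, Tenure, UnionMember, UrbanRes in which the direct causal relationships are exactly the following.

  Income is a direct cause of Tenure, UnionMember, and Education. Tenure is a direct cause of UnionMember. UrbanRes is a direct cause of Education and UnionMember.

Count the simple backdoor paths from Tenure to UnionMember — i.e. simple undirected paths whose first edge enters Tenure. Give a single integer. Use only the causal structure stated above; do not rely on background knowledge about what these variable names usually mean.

2

A backdoor path from Tenure to UnionMember is any simple undirected path whose first edge points into Tenure (i.e. leaves Tenure via a parent).
Parents of Tenure: {Income}.
Enumerating:
  P1: Tenure <- Income -> Education <- UrbanRes -> UnionMember
  P2: Tenure <- Income -> UnionMember
That exhausts the simple backdoor paths. Count: 2.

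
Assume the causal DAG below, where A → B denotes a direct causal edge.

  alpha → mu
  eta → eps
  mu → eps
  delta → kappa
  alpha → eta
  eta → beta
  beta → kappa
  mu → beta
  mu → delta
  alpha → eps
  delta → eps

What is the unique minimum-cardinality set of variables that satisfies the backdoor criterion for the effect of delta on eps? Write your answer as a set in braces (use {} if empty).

{mu}

Variables eligible for adjustment (non-descendants of delta, excluding delta and eps): {alpha, beta, eta, mu}.
Backdoor paths from delta to eps:
  P1: delta <- mu <- alpha -> eta -> eps
  P2: delta <- mu <- alpha -> eps
  P3: delta <- mu -> beta <- eta <- alpha -> eps
  P4: delta <- mu -> beta <- eta -> eps
  P5: delta <- mu -> eps
The empty set is not sufficient: P1 (delta <- mu <- alpha -> eta -> eps) has no collider blocking it and no conditioned non-collider, so it is open.
Try {mu}:
  P1: blocked at chain node mu ∈ conditioning set.
  P2: blocked at chain node mu ∈ conditioning set.
  P3: blocked at fork node mu ∈ conditioning set.
  P4: blocked at fork node mu ∈ conditioning set.
  P5: blocked at fork node mu ∈ conditioning set.
{mu} contains no descendant of delta and blocks every backdoor path.
No other singleton works — e.g. {alpha} leaves P5 open — so {mu} is the unique smallest valid adjustment set.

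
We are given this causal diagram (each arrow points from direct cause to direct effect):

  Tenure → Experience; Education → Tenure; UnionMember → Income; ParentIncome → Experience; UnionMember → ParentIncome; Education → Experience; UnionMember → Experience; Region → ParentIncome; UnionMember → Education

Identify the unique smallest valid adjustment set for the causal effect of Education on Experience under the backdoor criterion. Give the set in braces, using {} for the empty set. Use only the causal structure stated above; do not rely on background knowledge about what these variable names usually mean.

Variables eligible for adjustment (non-descendants of Education, excluding Education and Experience): {Income, ParentIncome, Region, UnionMember}.
Backdoor paths from Education to Experience:
  P1: Education <- UnionMember -> ParentIncome -> Experience
  P2: Education <- UnionMember -> Experience
The empty set is not sufficient: P1 (Education <- UnionMember -> ParentIncome -> Experience) has no collider blocking it and no conditioned non-collider, so it is open.
Try {UnionMember}:
  P1: blocked at fork node UnionMember ∈ conditioning set.
  P2: blocked at fork node UnionMember ∈ conditioning set.
{UnionMember} contains no descendant of Education and blocks every backdoor path.
No other singleton works — e.g. {Region} leaves P1 open — so {UnionMember} is the unique smallest valid adjustment set.

{UnionMember}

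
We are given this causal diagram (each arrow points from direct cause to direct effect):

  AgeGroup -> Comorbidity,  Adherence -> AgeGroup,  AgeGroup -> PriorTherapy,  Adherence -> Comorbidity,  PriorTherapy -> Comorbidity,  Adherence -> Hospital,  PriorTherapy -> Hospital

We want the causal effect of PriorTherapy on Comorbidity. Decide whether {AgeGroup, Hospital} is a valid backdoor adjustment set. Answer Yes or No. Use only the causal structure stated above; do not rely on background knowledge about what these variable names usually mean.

No

Backdoor paths from PriorTherapy to Comorbidity (paths whose first edge points into PriorTherapy):
  P1: PriorTherapy <- AgeGroup <- Adherence -> Comorbidity
  P2: PriorTherapy <- AgeGroup -> Comorbidity
Condition 1 (no descendant of PriorTherapy in the set): FAILS — Hospital is a descendant of PriorTherapy.
Condition 2 (every backdoor path blocked by {AgeGroup, Hospital}):
  P1: blocked at chain node AgeGroup ∈ conditioning set.
  P2: blocked at fork node AgeGroup ∈ conditioning set.
{AgeGroup, Hospital} does not satisfy the backdoor criterion.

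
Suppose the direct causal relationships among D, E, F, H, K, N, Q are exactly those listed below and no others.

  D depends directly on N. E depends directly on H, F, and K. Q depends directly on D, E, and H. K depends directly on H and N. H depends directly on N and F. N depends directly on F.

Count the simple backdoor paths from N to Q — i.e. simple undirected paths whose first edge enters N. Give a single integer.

6

A backdoor path from N to Q is any simple undirected path whose first edge points into N (i.e. leaves N via a parent).
Parents of N: {F}.
Enumerating:
  P1: N <- F -> H -> K -> E -> Q
  P2: N <- F -> H -> E -> Q
  P3: N <- F -> H -> Q
  P4: N <- F -> E <- H -> Q
  P5: N <- F -> E <- K <- H -> Q
  P6: N <- F -> E -> Q
That exhausts the simple backdoor paths. Count: 6.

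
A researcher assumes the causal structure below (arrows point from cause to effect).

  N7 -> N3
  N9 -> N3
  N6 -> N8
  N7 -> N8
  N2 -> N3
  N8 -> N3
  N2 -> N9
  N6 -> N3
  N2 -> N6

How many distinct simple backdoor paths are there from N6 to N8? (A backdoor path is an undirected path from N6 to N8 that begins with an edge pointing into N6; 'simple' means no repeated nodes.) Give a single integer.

A backdoor path from N6 to N8 is any simple undirected path whose first edge points into N6 (i.e. leaves N6 via a parent).
Parents of N6: {N2}.
Enumerating:
  P1: N6 <- N2 -> N9 -> N3 <- N7 -> N8
  P2: N6 <- N2 -> N9 -> N3 <- N8
  P3: N6 <- N2 -> N3 <- N7 -> N8
  P4: N6 <- N2 -> N3 <- N8
That exhausts the simple backdoor paths. Count: 4.

4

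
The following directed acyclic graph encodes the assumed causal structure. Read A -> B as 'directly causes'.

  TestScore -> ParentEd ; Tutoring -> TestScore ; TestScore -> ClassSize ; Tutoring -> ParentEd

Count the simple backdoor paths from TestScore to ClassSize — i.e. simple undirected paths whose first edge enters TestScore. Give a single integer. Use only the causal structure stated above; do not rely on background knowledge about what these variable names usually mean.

A backdoor path from TestScore to ClassSize is any simple undirected path whose first edge points into TestScore (i.e. leaves TestScore via a parent).
Parents of TestScore: {Tutoring}.
No simple path from any parent of TestScore reaches ClassSize without revisiting TestScore, so there are no backdoor paths.

0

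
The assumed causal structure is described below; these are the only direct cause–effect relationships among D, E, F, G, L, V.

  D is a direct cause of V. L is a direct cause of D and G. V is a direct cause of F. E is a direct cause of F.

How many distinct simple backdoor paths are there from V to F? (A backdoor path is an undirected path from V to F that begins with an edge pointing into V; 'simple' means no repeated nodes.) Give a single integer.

0

A backdoor path from V to F is any simple undirected path whose first edge points into V (i.e. leaves V via a parent).
Parents of V: {D}.
No simple path from any parent of V reaches F without revisiting V, so there are no backdoor paths.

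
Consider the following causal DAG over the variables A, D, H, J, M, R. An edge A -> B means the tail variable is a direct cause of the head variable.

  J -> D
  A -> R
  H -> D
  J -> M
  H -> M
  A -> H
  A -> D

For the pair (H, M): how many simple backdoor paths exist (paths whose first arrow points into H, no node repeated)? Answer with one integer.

A backdoor path from H to M is any simple undirected path whose first edge points into H (i.e. leaves H via a parent).
Parents of H: {A}.
Enumerating:
  P1: H <- A -> D <- J -> M
That exhausts the simple backdoor paths. Count: 1.

1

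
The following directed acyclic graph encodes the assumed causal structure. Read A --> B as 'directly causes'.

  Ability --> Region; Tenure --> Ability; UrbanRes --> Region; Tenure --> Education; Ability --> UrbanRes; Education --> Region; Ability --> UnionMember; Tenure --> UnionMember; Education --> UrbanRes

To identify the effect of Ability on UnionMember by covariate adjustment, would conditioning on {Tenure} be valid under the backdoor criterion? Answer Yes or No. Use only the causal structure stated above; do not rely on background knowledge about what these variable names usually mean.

Backdoor paths from Ability to UnionMember (paths whose first edge points into Ability):
  P1: Ability <- Tenure -> UnionMember
Condition 1 (no descendant of Ability in the set): holds — descendants of Ability are {Region, UnionMember, UrbanRes}; none are in {Tenure}.
Condition 2 (every backdoor path blocked by {Tenure}):
  P1: blocked at fork node Tenure ∈ conditioning set.
{Tenure} satisfies the backdoor criterion.

Yes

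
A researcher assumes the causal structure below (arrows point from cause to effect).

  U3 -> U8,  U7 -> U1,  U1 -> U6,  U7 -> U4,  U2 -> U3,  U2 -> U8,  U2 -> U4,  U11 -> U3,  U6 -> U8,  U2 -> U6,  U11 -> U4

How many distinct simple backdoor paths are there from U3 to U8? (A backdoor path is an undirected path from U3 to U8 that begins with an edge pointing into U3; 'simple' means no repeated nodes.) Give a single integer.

7

A backdoor path from U3 to U8 is any simple undirected path whose first edge points into U3 (i.e. leaves U3 via a parent).
Parents of U3: {U11, U2}.
Enumerating:
  P1: U3 <- U2 -> U6 -> U8
  P2: U3 <- U2 -> U8
  P3: U3 <- U2 -> U4 <- U7 -> U1 -> U6 -> U8
  P4: U3 <- U11 -> U4 <- U2 -> U6 -> U8
  P5: U3 <- U11 -> U4 <- U2 -> U8
  P6: U3 <- U11 -> U4 <- U7 -> U1 -> U6 <- U2 -> U8
  P7: U3 <- U11 -> U4 <- U7 -> U1 -> U6 -> U8
That exhausts the simple backdoor paths. Count: 7.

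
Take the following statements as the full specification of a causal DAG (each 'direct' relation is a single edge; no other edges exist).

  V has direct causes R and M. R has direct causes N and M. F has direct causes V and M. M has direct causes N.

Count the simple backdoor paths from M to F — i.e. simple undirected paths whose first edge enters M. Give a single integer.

1

A backdoor path from M to F is any simple undirected path whose first edge points into M (i.e. leaves M via a parent).
Parents of M: {N}.
Enumerating:
  P1: M <- N -> R -> V -> F
That exhausts the simple backdoor paths. Count: 1.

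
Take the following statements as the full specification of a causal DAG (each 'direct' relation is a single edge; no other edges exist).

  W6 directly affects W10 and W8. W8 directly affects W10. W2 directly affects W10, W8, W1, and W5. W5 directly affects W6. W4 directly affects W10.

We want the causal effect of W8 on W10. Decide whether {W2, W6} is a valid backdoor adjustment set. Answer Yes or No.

Backdoor paths from W8 to W10 (paths whose first edge points into W8):
  P1: W8 <- W2 -> W5 -> W6 -> W10
  P2: W8 <- W2 -> W10
  P3: W8 <- W6 <- W5 <- W2 -> W10
  P4: W8 <- W6 -> W10
Condition 1 (no descendant of W8 in the set): holds — descendants of W8 are {W10}; none are in {W2, W6}.
Condition 2 (every backdoor path blocked by {W2, W6}):
  P1: blocked at fork node W2 ∈ conditioning set.
  P2: blocked at fork node W2 ∈ conditioning set.
  P3: blocked at chain node W6 ∈ conditioning set.
  P4: blocked at fork node W6 ∈ conditioning set.
{W2, W6} satisfies the backdoor criterion.

Yes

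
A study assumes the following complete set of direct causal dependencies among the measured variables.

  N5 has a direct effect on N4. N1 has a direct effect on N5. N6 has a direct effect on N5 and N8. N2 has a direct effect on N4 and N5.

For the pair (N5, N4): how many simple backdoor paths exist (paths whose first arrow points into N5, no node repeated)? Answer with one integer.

1

A backdoor path from N5 to N4 is any simple undirected path whose first edge points into N5 (i.e. leaves N5 via a parent).
Parents of N5: {N1, N2, N6}.
Enumerating:
  P1: N5 <- N2 -> N4
That exhausts the simple backdoor paths. Count: 1.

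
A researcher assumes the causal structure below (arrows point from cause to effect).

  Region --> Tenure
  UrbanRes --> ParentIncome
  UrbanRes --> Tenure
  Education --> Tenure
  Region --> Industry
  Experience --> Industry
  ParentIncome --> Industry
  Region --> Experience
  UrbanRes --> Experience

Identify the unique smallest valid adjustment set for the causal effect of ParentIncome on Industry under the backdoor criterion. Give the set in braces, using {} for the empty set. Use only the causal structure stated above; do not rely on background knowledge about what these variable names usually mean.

{UrbanRes}

Variables eligible for adjustment (non-descendants of ParentIncome, excluding ParentIncome and Industry): {Education, Experience, Region, Tenure, UrbanRes}.
Backdoor paths from ParentIncome to Industry:
  P1: ParentIncome <- UrbanRes -> Experience <- Region -> Industry
  P2: ParentIncome <- UrbanRes -> Experience -> Industry
  P3: ParentIncome <- UrbanRes -> Tenure <- Region -> Experience -> Industry
  P4: ParentIncome <- UrbanRes -> Tenure <- Region -> Industry
The empty set is not sufficient: P2 (ParentIncome <- UrbanRes -> Experience -> Industry) has no collider blocking it and no conditioned non-collider, so it is open.
Try {UrbanRes}:
  P1: blocked at fork node UrbanRes ∈ conditioning set.
  P2: blocked at fork node UrbanRes ∈ conditioning set.
  P3: blocked at fork node UrbanRes ∈ conditioning set.
  P4: blocked at fork node UrbanRes ∈ conditioning set.
{UrbanRes} contains no descendant of ParentIncome and blocks every backdoor path.
No other singleton works — e.g. {Region} leaves P2 open — so {UrbanRes} is the unique smallest valid adjustment set.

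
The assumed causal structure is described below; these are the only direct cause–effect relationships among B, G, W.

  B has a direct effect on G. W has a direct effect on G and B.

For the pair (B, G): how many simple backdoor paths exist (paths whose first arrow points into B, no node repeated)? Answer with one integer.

A backdoor path from B to G is any simple undirected path whose first edge points into B (i.e. leaves B via a parent).
Parents of B: {W}.
Enumerating:
  P1: B <- W -> G
That exhausts the simple backdoor paths. Count: 1.

1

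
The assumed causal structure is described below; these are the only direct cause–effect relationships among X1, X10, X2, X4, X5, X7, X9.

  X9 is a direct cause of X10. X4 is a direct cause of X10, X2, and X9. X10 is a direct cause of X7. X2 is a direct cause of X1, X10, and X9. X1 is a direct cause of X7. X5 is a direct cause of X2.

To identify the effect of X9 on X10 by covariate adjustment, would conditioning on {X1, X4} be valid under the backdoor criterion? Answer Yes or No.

No

Backdoor paths from X9 to X10 (paths whose first edge points into X9):
  P1: X9 <- X4 -> X2 -> X1 -> X7 <- X10
  P2: X9 <- X4 -> X2 -> X10
  P3: X9 <- X4 -> X10
  P4: X9 <- X2 <- X4 -> X10
  P5: X9 <- X2 -> X1 -> X7 <- X10
  P6: X9 <- X2 -> X10
Condition 1 (no descendant of X9 in the set): holds — descendants of X9 are {X10, X7}; none are in {X1, X4}.
Condition 2 (every backdoor path blocked by {X1, X4}):
  P1: blocked at fork node X4 ∈ conditioning set.
  P2: blocked at fork node X4 ∈ conditioning set.
  P3: blocked at fork node X4 ∈ conditioning set.
  P4: blocked at fork node X4 ∈ conditioning set.
  P5: blocked at chain node X1 ∈ conditioning set.
  P6: open — no interior node is in the conditioning set.
{X1, X4} does not satisfy the backdoor criterion.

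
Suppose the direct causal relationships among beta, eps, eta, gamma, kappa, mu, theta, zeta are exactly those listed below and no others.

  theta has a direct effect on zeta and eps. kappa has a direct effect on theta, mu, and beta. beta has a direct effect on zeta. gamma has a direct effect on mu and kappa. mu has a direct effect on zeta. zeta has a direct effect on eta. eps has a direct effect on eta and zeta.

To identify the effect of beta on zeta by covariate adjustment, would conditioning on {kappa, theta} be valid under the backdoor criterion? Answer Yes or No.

Yes

Backdoor paths from beta to zeta (paths whose first edge points into beta):
  P1: beta <- kappa <- gamma -> mu -> zeta
  P2: beta <- kappa -> theta -> eps -> zeta
  P3: beta <- kappa -> theta -> eps -> eta <- zeta
  P4: beta <- kappa -> theta -> zeta
  P5: beta <- kappa -> mu -> zeta
Condition 1 (no descendant of beta in the set): holds — descendants of beta are {eta, zeta}; none are in {kappa, theta}.
Condition 2 (every backdoor path blocked by {kappa, theta}):
  P1: blocked at chain node kappa ∈ conditioning set.
  P2: blocked at fork node kappa ∈ conditioning set.
  P3: blocked at fork node kappa ∈ conditioning set.
  P4: blocked at fork node kappa ∈ conditioning set.
  P5: blocked at fork node kappa ∈ conditioning set.
{kappa, theta} satisfies the backdoor criterion.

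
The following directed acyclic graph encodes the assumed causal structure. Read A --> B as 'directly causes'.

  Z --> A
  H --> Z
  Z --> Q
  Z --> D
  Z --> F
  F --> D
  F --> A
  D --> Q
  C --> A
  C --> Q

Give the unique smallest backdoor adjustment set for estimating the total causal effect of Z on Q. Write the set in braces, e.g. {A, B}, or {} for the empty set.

{}

Variables eligible for adjustment (non-descendants of Z, excluding Z and Q): {C, H}.
Backdoor paths from Z to Q:
  (none)
With no backdoor paths the empty set already satisfies the criterion, and it is trivially minimal.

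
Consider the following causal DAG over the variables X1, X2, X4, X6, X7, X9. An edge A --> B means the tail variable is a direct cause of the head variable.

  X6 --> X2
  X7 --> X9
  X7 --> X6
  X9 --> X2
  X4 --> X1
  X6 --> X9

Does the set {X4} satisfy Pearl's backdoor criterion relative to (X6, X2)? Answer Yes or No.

No

Backdoor paths from X6 to X2 (paths whose first edge points into X6):
  P1: X6 <- X7 -> X9 -> X2
Condition 1 (no descendant of X6 in the set): holds — descendants of X6 are {X2, X9}; none are in {X4}.
Condition 2 (every backdoor path blocked by {X4}):
  P1: open — no interior node is in the conditioning set.
{X4} does not satisfy the backdoor criterion.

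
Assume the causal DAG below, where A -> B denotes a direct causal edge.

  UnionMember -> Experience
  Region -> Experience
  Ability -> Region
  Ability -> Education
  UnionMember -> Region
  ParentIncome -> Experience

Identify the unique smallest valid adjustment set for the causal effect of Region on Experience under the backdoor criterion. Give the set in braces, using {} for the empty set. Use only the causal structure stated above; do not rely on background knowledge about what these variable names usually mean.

{UnionMember}

Variables eligible for adjustment (non-descendants of Region, excluding Region and Experience): {Ability, Education, ParentIncome, UnionMember}.
Backdoor paths from Region to Experience:
  P1: Region <- UnionMember -> Experience
The empty set is not sufficient: P1 (Region <- UnionMember -> Experience) has no collider blocking it and no conditioned non-collider, so it is open.
Try {UnionMember}:
  P1: blocked at fork node UnionMember ∈ conditioning set.
{UnionMember} contains no descendant of Region and blocks every backdoor path.
No other singleton works — e.g. {Ability} leaves P1 open — so {UnionMember} is the unique smallest valid adjustment set.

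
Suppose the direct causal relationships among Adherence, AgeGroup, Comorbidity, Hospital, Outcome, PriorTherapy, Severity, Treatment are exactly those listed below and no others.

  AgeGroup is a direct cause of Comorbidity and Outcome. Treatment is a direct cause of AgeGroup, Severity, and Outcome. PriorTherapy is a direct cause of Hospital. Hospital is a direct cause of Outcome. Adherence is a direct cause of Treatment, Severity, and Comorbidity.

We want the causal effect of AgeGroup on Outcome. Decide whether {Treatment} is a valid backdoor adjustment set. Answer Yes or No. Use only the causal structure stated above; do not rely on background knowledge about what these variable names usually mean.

Backdoor paths from AgeGroup to Outcome (paths whose first edge points into AgeGroup):
  P1: AgeGroup <- Treatment -> Outcome
Condition 1 (no descendant of AgeGroup in the set): holds — descendants of AgeGroup are {Comorbidity, Outcome}; none are in {Treatment}.
Condition 2 (every backdoor path blocked by {Treatment}):
  P1: blocked at fork node Treatment ∈ conditioning set.
{Treatment} satisfies the backdoor criterion.

Yes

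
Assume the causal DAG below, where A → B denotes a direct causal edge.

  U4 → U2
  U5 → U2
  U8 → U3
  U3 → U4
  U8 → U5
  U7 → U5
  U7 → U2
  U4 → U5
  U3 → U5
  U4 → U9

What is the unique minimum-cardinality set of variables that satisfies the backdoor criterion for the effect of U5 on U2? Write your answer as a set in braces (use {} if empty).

{U4, U7}

Variables eligible for adjustment (non-descendants of U5, excluding U5 and U2): {U3, U4, U7, U8, U9}.
Backdoor paths from U5 to U2:
  P1: U5 <- U8 -> U3 -> U4 -> U2
  P2: U5 <- U3 -> U4 -> U2
  P3: U5 <- U4 -> U2
  P4: U5 <- U7 -> U2
The empty set is not sufficient: P1 (U5 <- U8 -> U3 -> U4 -> U2) has no collider blocking it and no conditioned non-collider, so it is open.
Try {U4, U7}:
  P1: blocked at chain node U4 ∈ conditioning set.
  P2: blocked at chain node U4 ∈ conditioning set.
  P3: blocked at fork node U4 ∈ conditioning set.
  P4: blocked at fork node U7 ∈ conditioning set.
{U4, U7} contains no descendant of U5 and blocks every backdoor path.
Every element of {U4, U7} is needed (dropping U4 leaves P1 open; dropping U7 leaves P4 open), so no proper subset is valid.
Among all size-2 subsets of the eligible variables, only {U4, U7} blocks every backdoor path, so it is the unique smallest valid adjustment set.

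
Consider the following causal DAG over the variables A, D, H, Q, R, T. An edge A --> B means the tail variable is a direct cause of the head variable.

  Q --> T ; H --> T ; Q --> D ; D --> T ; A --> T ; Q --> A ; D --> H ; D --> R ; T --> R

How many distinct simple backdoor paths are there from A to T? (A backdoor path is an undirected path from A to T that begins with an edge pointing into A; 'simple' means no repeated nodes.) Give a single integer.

4

A backdoor path from A to T is any simple undirected path whose first edge points into A (i.e. leaves A via a parent).
Parents of A: {Q}.
Enumerating:
  P1: A <- Q -> D -> H -> T
  P2: A <- Q -> D -> T
  P3: A <- Q -> D -> R <- T
  P4: A <- Q -> T
That exhausts the simple backdoor paths. Count: 4.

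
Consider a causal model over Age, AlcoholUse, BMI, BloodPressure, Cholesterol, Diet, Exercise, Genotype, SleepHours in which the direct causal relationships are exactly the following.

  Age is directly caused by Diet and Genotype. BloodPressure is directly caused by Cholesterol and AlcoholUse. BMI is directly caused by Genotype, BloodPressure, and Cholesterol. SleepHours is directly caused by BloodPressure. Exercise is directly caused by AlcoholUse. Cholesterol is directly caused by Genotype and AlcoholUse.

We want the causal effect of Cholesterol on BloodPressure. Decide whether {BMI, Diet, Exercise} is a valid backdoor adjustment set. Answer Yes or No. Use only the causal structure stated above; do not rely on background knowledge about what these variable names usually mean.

Backdoor paths from Cholesterol to BloodPressure (paths whose first edge points into Cholesterol):
  P1: Cholesterol <- AlcoholUse -> BloodPressure
  P2: Cholesterol <- Genotype -> BMI <- BloodPressure
Condition 1 (no descendant of Cholesterol in the set): FAILS — BMI is a descendant of Cholesterol.
Condition 2 (every backdoor path blocked by {BMI, Diet, Exercise}):
  P1: open — no interior node is in the conditioning set.
  P2: open — collider(s) BMI are conditioned on (or have a conditioned descendant) and no non-collider on the path is in the set.
{BMI, Diet, Exercise} does not satisfy the backdoor criterion.

No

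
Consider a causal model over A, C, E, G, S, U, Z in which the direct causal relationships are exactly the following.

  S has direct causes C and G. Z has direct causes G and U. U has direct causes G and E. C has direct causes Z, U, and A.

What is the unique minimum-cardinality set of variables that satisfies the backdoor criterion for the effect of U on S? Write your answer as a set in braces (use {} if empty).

Variables eligible for adjustment (non-descendants of U, excluding U and S): {A, E, G}.
Backdoor paths from U to S:
  P1: U <- G -> Z -> C -> S
  P2: U <- G -> S
The empty set is not sufficient: P1 (U <- G -> Z -> C -> S) has no collider blocking it and no conditioned non-collider, so it is open.
Try {G}:
  P1: blocked at fork node G ∈ conditioning set.
  P2: blocked at fork node G ∈ conditioning set.
{G} contains no descendant of U and blocks every backdoor path.
No other singleton works — e.g. {E} leaves P1 open — so {G} is the unique smallest valid adjustment set.

{G}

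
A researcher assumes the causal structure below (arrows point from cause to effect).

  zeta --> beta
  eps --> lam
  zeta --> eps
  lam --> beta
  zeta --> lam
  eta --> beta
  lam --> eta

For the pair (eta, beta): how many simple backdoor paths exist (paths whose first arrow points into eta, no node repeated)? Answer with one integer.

A backdoor path from eta to beta is any simple undirected path whose first edge points into eta (i.e. leaves eta via a parent).
Parents of eta: {lam}.
Enumerating:
  P1: eta <- lam <- zeta -> beta
  P2: eta <- lam <- eps <- zeta -> beta
  P3: eta <- lam -> beta
That exhausts the simple backdoor paths. Count: 3.

3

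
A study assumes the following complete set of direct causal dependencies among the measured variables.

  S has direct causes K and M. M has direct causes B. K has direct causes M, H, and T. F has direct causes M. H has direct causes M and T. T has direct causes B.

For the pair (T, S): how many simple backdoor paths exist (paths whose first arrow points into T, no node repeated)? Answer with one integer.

A backdoor path from T to S is any simple undirected path whose first edge points into T (i.e. leaves T via a parent).
Parents of T: {B}.
Enumerating:
  P1: T <- B -> M -> H -> K -> S
  P2: T <- B -> M -> K -> S
  P3: T <- B -> M -> S
That exhausts the simple backdoor paths. Count: 3.

3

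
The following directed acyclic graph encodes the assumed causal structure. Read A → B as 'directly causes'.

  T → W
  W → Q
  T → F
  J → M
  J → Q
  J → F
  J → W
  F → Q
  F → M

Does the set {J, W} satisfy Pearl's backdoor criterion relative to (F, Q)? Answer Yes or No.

Yes

Backdoor paths from F to Q (paths whose first edge points into F):
  P1: F <- J -> W -> Q
  P2: F <- J -> Q
  P3: F <- T -> W <- J -> Q
  P4: F <- T -> W -> Q
Condition 1 (no descendant of F in the set): holds — descendants of F are {M, Q}; none are in {J, W}.
Condition 2 (every backdoor path blocked by {J, W}):
  P1: blocked at fork node J ∈ conditioning set.
  P2: blocked at fork node J ∈ conditioning set.
  P3: blocked at fork node J ∈ conditioning set.
  P4: blocked at chain node W ∈ conditioning set.
{J, W} satisfies the backdoor criterion.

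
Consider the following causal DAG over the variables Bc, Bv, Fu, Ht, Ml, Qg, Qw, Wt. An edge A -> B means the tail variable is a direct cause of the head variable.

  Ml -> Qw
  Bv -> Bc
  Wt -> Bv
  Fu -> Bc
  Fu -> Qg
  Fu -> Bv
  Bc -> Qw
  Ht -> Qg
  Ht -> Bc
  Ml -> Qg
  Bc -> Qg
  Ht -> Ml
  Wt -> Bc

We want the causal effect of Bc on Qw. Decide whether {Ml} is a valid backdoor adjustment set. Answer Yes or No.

Yes

Backdoor paths from Bc to Qw (paths whose first edge points into Bc):
  P1: Bc <- Ht -> Ml -> Qw
  P2: Bc <- Ht -> Qg <- Ml -> Qw
  P3: Bc <- Wt -> Bv <- Fu -> Qg <- Ht -> Ml -> Qw
  P4: Bc <- Wt -> Bv <- Fu -> Qg <- Ml -> Qw
  P5: Bc <- Fu -> Qg <- Ht -> Ml -> Qw
  P6: Bc <- Fu -> Qg <- Ml -> Qw
  P7: Bc <- Bv <- Fu -> Qg <- Ht -> Ml -> Qw
  P8: Bc <- Bv <- Fu -> Qg <- Ml -> Qw
Condition 1 (no descendant of Bc in the set): holds — descendants of Bc are {Qg, Qw}; none are in {Ml}.
Condition 2 (every backdoor path blocked by {Ml}):
  P1: blocked at chain node Ml ∈ conditioning set.
  P2: blocked at collider Qg (neither it nor any descendant is in the conditioning set).
  P3: blocked at collider Bv (neither it nor any descendant is in the conditioning set).
  P4: blocked at collider Bv (neither it nor any descendant is in the conditioning set).
  P5: blocked at collider Qg (neither it nor any descendant is in the conditioning set).
  P6: blocked at collider Qg (neither it nor any descendant is in the conditioning set).
  P7: blocked at collider Qg (neither it nor any descendant is in the conditioning set).
  P8: blocked at collider Qg (neither it nor any descendant is in the conditioning set).
{Ml} satisfies the backdoor criterion.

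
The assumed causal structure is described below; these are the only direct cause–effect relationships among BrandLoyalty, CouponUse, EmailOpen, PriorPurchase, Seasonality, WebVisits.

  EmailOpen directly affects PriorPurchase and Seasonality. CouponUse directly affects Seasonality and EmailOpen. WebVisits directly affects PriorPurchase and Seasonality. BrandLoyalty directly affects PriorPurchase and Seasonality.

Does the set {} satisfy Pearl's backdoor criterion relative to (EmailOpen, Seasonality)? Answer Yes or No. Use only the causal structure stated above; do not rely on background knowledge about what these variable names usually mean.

No

Backdoor paths from EmailOpen to Seasonality (paths whose first edge points into EmailOpen):
  P1: EmailOpen <- CouponUse -> Seasonality
Condition 1 (no descendant of EmailOpen in the set): holds — descendants of EmailOpen are {PriorPurchase, Seasonality}; none are in {}.
Condition 2 (every backdoor path blocked by {}):
  P1: open — no interior node is in the conditioning set.
{} does not satisfy the backdoor criterion.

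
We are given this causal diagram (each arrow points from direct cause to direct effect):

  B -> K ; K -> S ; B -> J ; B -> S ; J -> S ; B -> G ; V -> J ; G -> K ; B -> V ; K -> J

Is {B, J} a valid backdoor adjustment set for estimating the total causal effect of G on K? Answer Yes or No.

No

Backdoor paths from G to K (paths whose first edge points into G):
  P1: G <- B -> K
  P2: G <- B -> V -> J <- K
  P3: G <- B -> V -> J -> S <- K
  P4: G <- B -> J <- K
  P5: G <- B -> J -> S <- K
  P6: G <- B -> S <- K
  P7: G <- B -> S <- J <- K
Condition 1 (no descendant of G in the set): FAILS — J is a descendant of G.
Condition 2 (every backdoor path blocked by {B, J}):
  P1: blocked at fork node B ∈ conditioning set.
  P2: blocked at fork node B ∈ conditioning set.
  P3: blocked at fork node B ∈ conditioning set.
  P4: blocked at fork node B ∈ conditioning set.
  P5: blocked at fork node B ∈ conditioning set.
  P6: blocked at fork node B ∈ conditioning set.
  P7: blocked at fork node B ∈ conditioning set.
{B, J} does not satisfy the backdoor criterion.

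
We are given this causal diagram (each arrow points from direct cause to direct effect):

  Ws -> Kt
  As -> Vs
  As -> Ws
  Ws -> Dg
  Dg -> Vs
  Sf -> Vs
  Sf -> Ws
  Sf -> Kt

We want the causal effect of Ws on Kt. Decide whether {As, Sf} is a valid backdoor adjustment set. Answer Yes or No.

Backdoor paths from Ws to Kt (paths whose first edge points into Ws):
  P1: Ws <- As -> Vs <- Sf -> Kt
  P2: Ws <- Sf -> Kt
Condition 1 (no descendant of Ws in the set): holds — descendants of Ws are {Dg, Kt, Vs}; none are in {As, Sf}.
Condition 2 (every backdoor path blocked by {As, Sf}):
  P1: blocked at fork node As ∈ conditioning set.
  P2: blocked at fork node Sf ∈ conditioning set.
{As, Sf} satisfies the backdoor criterion.

Yes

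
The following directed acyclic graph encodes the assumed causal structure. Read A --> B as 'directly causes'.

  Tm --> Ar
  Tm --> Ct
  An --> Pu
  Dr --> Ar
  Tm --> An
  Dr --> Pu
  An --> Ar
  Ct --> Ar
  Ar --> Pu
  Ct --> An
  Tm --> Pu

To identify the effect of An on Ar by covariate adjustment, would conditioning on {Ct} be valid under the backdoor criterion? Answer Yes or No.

Backdoor paths from An to Ar (paths whose first edge points into An):
  P1: An <- Tm -> Ct -> Ar
  P2: An <- Tm -> Ar
  P3: An <- Tm -> Pu <- Dr -> Ar
  P4: An <- Tm -> Pu <- Ar
  P5: An <- Ct <- Tm -> Ar
  P6: An <- Ct <- Tm -> Pu <- Dr -> Ar
  P7: An <- Ct <- Tm -> Pu <- Ar
  P8: An <- Ct -> Ar
Condition 1 (no descendant of An in the set): holds — descendants of An are {Ar, Pu}; none are in {Ct}.
Condition 2 (every backdoor path blocked by {Ct}):
  P1: blocked at chain node Ct ∈ conditioning set.
  P2: open — no interior node is in the conditioning set.
  P3: blocked at collider Pu (neither it nor any descendant is in the conditioning set).
  P4: blocked at collider Pu (neither it nor any descendant is in the conditioning set).
  P5: blocked at chain node Ct ∈ conditioning set.
  P6: blocked at chain node Ct ∈ conditioning set.
  P7: blocked at chain node Ct ∈ conditioning set.
  P8: blocked at fork node Ct ∈ conditioning set.
{Ct} does not satisfy the backdoor criterion.

No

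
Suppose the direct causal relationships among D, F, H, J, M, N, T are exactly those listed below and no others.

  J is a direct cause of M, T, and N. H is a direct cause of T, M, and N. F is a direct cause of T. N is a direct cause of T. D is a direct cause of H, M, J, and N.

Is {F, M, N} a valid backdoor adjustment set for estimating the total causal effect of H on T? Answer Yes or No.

Backdoor paths from H to T (paths whose first edge points into H):
  P1: H <- D -> J -> N -> T
  P2: H <- D -> J -> T
  P3: H <- D -> M <- J -> N -> T
  P4: H <- D -> M <- J -> T
  P5: H <- D -> N <- J -> T
  P6: H <- D -> N -> T
Condition 1 (no descendant of H in the set): FAILS — M and N are descendants of H.
Condition 2 (every backdoor path blocked by {F, M, N}):
  P1: blocked at chain node N ∈ conditioning set.
  P2: open — no interior node is in the conditioning set.
  P3: blocked at chain node N ∈ conditioning set.
  P4: open — collider(s) M are conditioned on (or have a conditioned descendant) and no non-collider on the path is in the set.
  P5: open — collider(s) N are conditioned on (or have a conditioned descendant) and no non-collider on the path is in the set.
  P6: blocked at chain node N ∈ conditioning set.
{F, M, N} does not satisfy the backdoor criterion.

No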